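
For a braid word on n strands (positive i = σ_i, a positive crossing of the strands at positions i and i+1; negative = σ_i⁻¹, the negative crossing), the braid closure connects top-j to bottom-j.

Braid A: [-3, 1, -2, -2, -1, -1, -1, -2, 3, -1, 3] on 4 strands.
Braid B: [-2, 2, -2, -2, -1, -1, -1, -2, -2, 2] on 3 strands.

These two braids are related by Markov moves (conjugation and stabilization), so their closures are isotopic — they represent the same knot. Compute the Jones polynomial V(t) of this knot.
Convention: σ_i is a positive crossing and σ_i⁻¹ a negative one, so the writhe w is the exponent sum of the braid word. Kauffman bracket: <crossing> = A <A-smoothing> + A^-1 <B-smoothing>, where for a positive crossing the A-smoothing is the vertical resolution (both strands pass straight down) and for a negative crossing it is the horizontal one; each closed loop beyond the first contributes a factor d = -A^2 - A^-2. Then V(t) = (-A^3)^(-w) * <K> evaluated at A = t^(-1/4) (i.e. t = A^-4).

Markov-equivalent braids have isotopic closures, hence identical knot invariants. Strip the Markov moves from each word to reach a common short braid β, then compute V(t) once on β.
Braid A: s3^-1 s1 s2^-1 s2^-1 s1^-1 s1^-1 s1^-1 s2^-1 s3 s1^-1 s3 on 4 strands reduces by inverse Markov moves (closure unchanged at each step):
  Deconjugate: the word is γ·β·γ⁻¹ with γ = s3^-1 s1 (prefix) and γ⁻¹ = s1^-1 s3 (suffix); strip both.
  Destabilize: the word has the form β·s3 where s3 occurs only as the final letter (β ∈ B_3); drop it and the last strand → 3 strands.
Reduced to β = s2^-1 s2^-1 s1^-1 s1^-1 s1^-1 s2^-1 on 3 strands, 6 crossings.
Braid B: s2^-1 s2 s2^-1 s2^-1 s1^-1 s1^-1 s1^-1 s2^-1 s2^-1 s2 on 3 strands reduces by inverse Markov moves (closure unchanged at each step):
  Deconjugate: the word is γ·β·γ⁻¹ with γ = s2^-1 (prefix) and γ⁻¹ = s2 (suffix); strip both.
  Deconjugate: the word is γ·β·γ⁻¹ with γ = s2 (prefix) and γ⁻¹ = s2^-1 (suffix); strip both.
Reduced to β = s2^-1 s2^-1 s1^-1 s1^-1 s1^-1 s2^-1 on 3 strands, 6 crossings.
Both give the same β = s2^-1 s2^-1 s1^-1 s1^-1 s1^-1 s2^-1 on 3 strands, so one state sum suffices:
Braid: s2^-1 s2^-1 s1^-1 s1^-1 s1^-1 s2^-1 on 3 strands, 6 crossings.
Writhe w = (#positive) - (#negative) = 0 - 6 = -6.
State-sum expansion of <K>. There are 2^6 = 64 states.
Smooth each crossing (0=||, 1=⌣⌢); contribution A^(Σ sign_k(1-2s_k)) * d^(L-1).
Tabulate the states by total A-exponent and number of loops L (A-exp: L × count):
  A^6: L=5 ×1
  A^4: L=4 ×6
  A^2: L=3 ×15
  A^0: L=2 ×18, L=4 ×2
  A^-2: L=1 ×9, L=3 ×6
  A^-4: L=2 ×6
  A^-6: L=3 ×1
Each group contributes A^e * Σ count * d^(L-1):
Powers of d = -A^2 - A^-2: d^2 = A^4 + 2 + A^-4; d^3 = -A^6 - 3*A^2 - 3*A^-2 - A^-6; d^4 = A^8 + 4*A^4 + 6 + 4*A^-4 + A^-8.
  A^6 * (d^4) = A^14 + 4*A^10 + 6*A^6 + 4*A^2 + A^-2
  A^4 * (6*d^3) = -6*A^10 - 18*A^6 - 18*A^2 - 6*A^-2
  A^2 * (15*d^2) = 15*A^6 + 30*A^2 + 15*A^-2
  A^0 * (18*d + 2*d^3) = -2*A^6 - 24*A^2 - 24*A^-2 - 2*A^-6
  A^-2 * (9 + 6*d^2) = 6*A^2 + 21*A^-2 + 6*A^-6
  A^-4 * (6*d) = -6*A^-2 - 6*A^-6
  A^-6 * (d^2) = A^-2 + 2*A^-6 + A^-10
Summing the groups: <K> = A^14 - 2*A^10 + A^6 - 2*A^2 + 2*A^-2 + A^-10
Normalise by the writhe: (-A^3)^(-w) = (-A^3)^(6) = A^18, so f(A) = A^18 * <K> = A^32 - 2*A^28 + A^24 - 2*A^20 + 2*A^16 + A^8.
Substitute A = t^(-1/4), i.e. A^e → t^(-e/4): V(t) = t^-2 + 2*t^-4 - 2*t^-5 + t^-6 - 2*t^-7 + t^-8

Answer: t^-2 + 2*t^-4 - 2*t^-5 + t^-6 - 2*t^-7 + t^-8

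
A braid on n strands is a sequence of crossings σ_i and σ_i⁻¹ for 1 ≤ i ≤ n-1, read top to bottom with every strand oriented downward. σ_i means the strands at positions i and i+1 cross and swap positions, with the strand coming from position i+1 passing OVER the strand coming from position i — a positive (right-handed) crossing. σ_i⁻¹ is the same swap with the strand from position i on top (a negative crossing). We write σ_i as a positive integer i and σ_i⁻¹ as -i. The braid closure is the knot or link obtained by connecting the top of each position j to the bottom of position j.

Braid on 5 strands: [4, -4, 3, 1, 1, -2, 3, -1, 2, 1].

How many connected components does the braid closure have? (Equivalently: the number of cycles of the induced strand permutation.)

Track the strand permutation on 5 strands, starting from identity.
  step 1: s4 swaps positions 4,5 -> [1 2 3 5 4]
  step 2: s4^-1 swaps positions 4,5 -> [1 2 3 4 5]
  step 3: s3 swaps positions 3,4 -> [1 2 4 3 5]
  step 4: s1 swaps positions 1,2 -> [2 1 4 3 5]
  step 5: s1 swaps positions 1,2 -> [1 2 4 3 5]
  step 6: s2^-1 swaps positions 2,3 -> [1 4 2 3 5]
  step 7: s3 swaps positions 3,4 -> [1 4 3 2 5]
  step 8: s1^-1 swaps positions 1,2 -> [4 1 3 2 5]
  step 9: s2 swaps positions 2,3 -> [4 3 1 2 5]
  step 10: s1 swaps positions 1,2 -> [3 4 1 2 5]
Final permutation (position -> original strand): [3 4 1 2 5]
Closure components = cycle count of this permutation = 3.

Answer: 3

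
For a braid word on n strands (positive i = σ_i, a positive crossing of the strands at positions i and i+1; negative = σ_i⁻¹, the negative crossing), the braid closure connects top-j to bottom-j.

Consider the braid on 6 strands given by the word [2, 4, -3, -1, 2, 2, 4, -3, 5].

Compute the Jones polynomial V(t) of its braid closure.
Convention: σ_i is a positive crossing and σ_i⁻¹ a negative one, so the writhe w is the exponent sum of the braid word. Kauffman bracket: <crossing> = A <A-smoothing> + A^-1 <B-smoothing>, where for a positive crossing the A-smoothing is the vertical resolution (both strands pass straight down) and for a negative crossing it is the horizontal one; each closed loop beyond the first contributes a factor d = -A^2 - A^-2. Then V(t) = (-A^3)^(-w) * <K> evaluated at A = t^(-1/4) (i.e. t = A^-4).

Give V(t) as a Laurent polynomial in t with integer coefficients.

-t^6 + 2*t^5 - 3*t^4 + 4*t^3 - 3*t^2 + 3*t - 2 + t^-1

Derivation:
The presented braid s2 s4 s3^-1 s1^-1 s2 s2 s4 s3^-1 s5 on 6 strands reduces by inverse Markov moves (closure unchanged at each step):
  Destabilize: the word has the form β·s5 where s5 occurs only as the final letter (β ∈ B_5); drop it and the last strand → 5 strands.
Reduced to β = s2 s4 s3^-1 s1^-1 s2 s2 s4 s3^-1 on 5 strands, 8 crossings.
Compute on β:
Braid: s2 s4 s3^-1 s1^-1 s2 s2 s4 s3^-1 on 5 strands, 8 crossings.
Writhe w = (#positive) - (#negative) = 5 - 3 = 2.
Computing the Kauffman bracket via state sum. There are 2^8 = 256 states.
Each crossing splits two ways (0=vertical, 1=horizontal). The state's weight is A^(#A-smoothings - #B-smoothings) * d^(loops - 1).
Tabulate the states by total A-exponent and number of loops L (A-exp: L × count):
  A^8: L=4 ×1
  A^6: L=3 ×7, L=5 ×1
  A^4: L=2 ×19, L=4 ×9
  A^2: L=1 ×19, L=3 ×35, L=5 ×2
  A^0: L=2 ×48, L=4 ×22
  A^-2: L=3 ×49, L=5 ×7
  A^-4: L=4 ×27, L=6 ×1
  A^-6: L=5 ×8
  A^-8: L=6 ×1
Each group contributes A^e * Σ count * d^(L-1):
Powers of d = -A^2 - A^-2: d^2 = A^4 + 2 + A^-4; d^3 = -A^6 - 3*A^2 - 3*A^-2 - A^-6; d^4 = A^8 + 4*A^4 + 6 + 4*A^-4 + A^-8; d^5 = -A^10 - 5*A^6 - 10*A^2 - 10*A^-2 - 5*A^-6 - A^-10.
  A^8 * (d^3) = -A^14 - 3*A^10 - 3*A^6 - A^2
  A^6 * (7*d^2 + d^4) = A^14 + 11*A^10 + 20*A^6 + 11*A^2 + A^-2
  A^4 * (19*d + 9*d^3) = -9*A^10 - 46*A^6 - 46*A^2 - 9*A^-2
  A^2 * (19 + 35*d^2 + 2*d^4) = 2*A^10 + 43*A^6 + 101*A^2 + 43*A^-2 + 2*A^-6
  A^0 * (48*d + 22*d^3) = -22*A^6 - 114*A^2 - 114*A^-2 - 22*A^-6
  A^-2 * (49*d^2 + 7*d^4) = 7*A^6 + 77*A^2 + 140*A^-2 + 77*A^-6 + 7*A^-10
  A^-4 * (27*d^3 + d^5) = -A^6 - 32*A^2 - 91*A^-2 - 91*A^-6 - 32*A^-10 - A^-14
  A^-6 * (8*d^4) = 8*A^2 + 32*A^-2 + 48*A^-6 + 32*A^-10 + 8*A^-14
  A^-8 * (d^5) = -A^2 - 5*A^-2 - 10*A^-6 - 10*A^-10 - 5*A^-14 - A^-18
Summing the groups: <K> = A^10 - 2*A^6 + 3*A^2 - 3*A^-2 + 4*A^-6 - 3*A^-10 + 2*A^-14 - A^-18
Normalise by the writhe: (-A^3)^(-w) = (-A^3)^(-2) = A^-6, so f(A) = A^-6 * <K> = A^4 - 2 + 3*A^-4 - 3*A^-8 + 4*A^-12 - 3*A^-16 + 2*A^-20 - A^-24.
Substitute A = t^(-1/4), i.e. A^e → t^(-e/4): V(t) = -t^6 + 2*t^5 - 3*t^4 + 4*t^3 - 3*t^2 + 3*t - 2 + t^-1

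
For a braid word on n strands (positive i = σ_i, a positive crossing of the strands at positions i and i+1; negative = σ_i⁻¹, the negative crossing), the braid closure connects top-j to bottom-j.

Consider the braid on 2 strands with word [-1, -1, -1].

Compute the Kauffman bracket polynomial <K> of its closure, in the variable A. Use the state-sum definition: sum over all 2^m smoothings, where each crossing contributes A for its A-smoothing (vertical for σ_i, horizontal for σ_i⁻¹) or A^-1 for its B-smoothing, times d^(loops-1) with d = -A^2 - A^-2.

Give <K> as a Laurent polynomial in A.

Braid: s1^-1 s1^-1 s1^-1 on 2 strands, 3 crossings.
Writhe w = (#positive) - (#negative) = 0 - 3 = -3.
State-sum expansion of <K>. There are 2^3 = 8 states.
For each crossing: s=0 is the vertical smoothing, s=1 horizontal. Crossing k contributes A^(sign_k * (1 - 2*s_k)); loop factor d = -A^2 - A^-2.
  state 000: A-exp=-3, loops=2, term = A^-3 * d^1
  state 001: A-exp=-1, loops=1, term = A^-1 * d^0
  state 010: A-exp=-1, loops=1, term = A^-1 * d^0
  state 011: A-exp=+1, loops=2, term = A^1 * d^1
  state 100: A-exp=-1, loops=1, term = A^-1 * d^0
  state 101: A-exp=+1, loops=2, term = A^1 * d^1
  state 110: A-exp=+1, loops=2, term = A^1 * d^1
  state 111: A-exp=+3, loops=3, term = A^3 * d^2
Collect the terms by A-exponent (count of states per loop number):
Powers of d = -A^2 - A^-2: d^2 = A^4 + 2 + A^-4.
  A^3 * (d^2) = A^7 + 2*A^3 + A^-1
  A^1 * (3*d) = -3*A^3 - 3*A^-1
  A^-1 * (3) = 3*A^-1
  A^-3 * (d) = -A^-1 - A^-5
Summing the groups: <K> = A^7 - A^3 - A^-5

Answer: A^7 - A^3 - A^-5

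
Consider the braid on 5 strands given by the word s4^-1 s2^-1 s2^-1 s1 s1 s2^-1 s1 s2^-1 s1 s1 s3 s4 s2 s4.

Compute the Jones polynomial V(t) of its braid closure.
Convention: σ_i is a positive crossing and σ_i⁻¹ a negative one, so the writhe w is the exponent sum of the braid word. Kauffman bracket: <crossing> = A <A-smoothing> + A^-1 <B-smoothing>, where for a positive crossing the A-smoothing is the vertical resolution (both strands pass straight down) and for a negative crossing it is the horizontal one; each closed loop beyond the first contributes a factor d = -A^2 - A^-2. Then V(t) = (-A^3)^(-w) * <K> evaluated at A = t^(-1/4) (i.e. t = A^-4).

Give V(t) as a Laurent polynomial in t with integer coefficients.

-t^6 + 3*t^5 - 5*t^4 + 6*t^3 - 6*t^2 + 6*t - 4 + 3*t^-1 - t^-2

Derivation:
The presented braid s4^-1 s2^-1 s2^-1 s1 s1 s2^-1 s1 s2^-1 s1 s1 s3 s4 s2 s4 on 5 strands reduces by inverse Markov moves (closure unchanged at each step):
  Deconjugate: the word is γ·β·γ⁻¹ with γ = s4^-1 s2^-1 (prefix) and γ⁻¹ = s2 s4 (suffix); strip both.
  Destabilize: the word has the form β·s4 where s4 occurs only as the final letter (β ∈ B_4); drop it and the last strand → 4 strands.
  Destabilize: the word has the form β·s3 where s3 occurs only as the final letter (β ∈ B_3); drop it and the last strand → 3 strands.
Reduced to β = s2^-1 s1 s1 s2^-1 s1 s2^-1 s1 s1 on 3 strands, 8 crossings.
Compute on β:
Braid: s2^-1 s1 s1 s2^-1 s1 s2^-1 s1 s1 on 3 strands, 8 crossings.
Writhe w = (#positive) - (#negative) = 5 - 3 = 2.
Enumerate smoothing states for the bracket polynomial. There are 2^8 = 256 states.
For each crossing: s=0 is the vertical smoothing, s=1 horizontal. Crossing k contributes A^(sign_k * (1 - 2*s_k)); loop factor d = -A^2 - A^-2.
Tabulate the states by total A-exponent and number of loops L (A-exp: L × count):
  A^8: L=4 ×1
  A^6: L=3 ×8
  A^4: L=2 ×26, L=4 ×2
  A^2: L=1 ×35, L=3 ×21
  A^0: L=2 ×63, L=4 ×7
  A^-2: L=3 ×55, L=5 ×1
  A^-4: L=4 ×28
  A^-6: L=5 ×8
  A^-8: L=6 ×1
Each group contributes A^e * Σ count * d^(L-1):
Powers of d = -A^2 - A^-2: d^2 = A^4 + 2 + A^-4; d^3 = -A^6 - 3*A^2 - 3*A^-2 - A^-6; d^4 = A^8 + 4*A^4 + 6 + 4*A^-4 + A^-8; d^5 = -A^10 - 5*A^6 - 10*A^2 - 10*A^-2 - 5*A^-6 - A^-10.
  A^8 * (d^3) = -A^14 - 3*A^10 - 3*A^6 - A^2
  A^6 * (8*d^2) = 8*A^10 + 16*A^6 + 8*A^2
  A^4 * (26*d + 2*d^3) = -2*A^10 - 32*A^6 - 32*A^2 - 2*A^-2
  A^2 * (35 + 21*d^2) = 21*A^6 + 77*A^2 + 21*A^-2
  A^0 * (63*d + 7*d^3) = -7*A^6 - 84*A^2 - 84*A^-2 - 7*A^-6
  A^-2 * (55*d^2 + d^4) = A^6 + 59*A^2 + 116*A^-2 + 59*A^-6 + A^-10
  A^-4 * (28*d^3) = -28*A^2 - 84*A^-2 - 84*A^-6 - 28*A^-10
  A^-6 * (8*d^4) = 8*A^2 + 32*A^-2 + 48*A^-6 + 32*A^-10 + 8*A^-14
  A^-8 * (d^5) = -A^2 - 5*A^-2 - 10*A^-6 - 10*A^-10 - 5*A^-14 - A^-18
Summing the groups: <K> = -A^14 + 3*A^10 - 4*A^6 + 6*A^2 - 6*A^-2 + 6*A^-6 - 5*A^-10 + 3*A^-14 - A^-18
Normalise by the writhe: (-A^3)^(-w) = (-A^3)^(-2) = A^-6, so f(A) = A^-6 * <K> = -A^8 + 3*A^4 - 4 + 6*A^-4 - 6*A^-8 + 6*A^-12 - 5*A^-16 + 3*A^-20 - A^-24.
Substitute A = t^(-1/4), i.e. A^e → t^(-e/4): V(t) = -t^6 + 3*t^5 - 5*t^4 + 6*t^3 - 6*t^2 + 6*t - 4 + 3*t^-1 - t^-2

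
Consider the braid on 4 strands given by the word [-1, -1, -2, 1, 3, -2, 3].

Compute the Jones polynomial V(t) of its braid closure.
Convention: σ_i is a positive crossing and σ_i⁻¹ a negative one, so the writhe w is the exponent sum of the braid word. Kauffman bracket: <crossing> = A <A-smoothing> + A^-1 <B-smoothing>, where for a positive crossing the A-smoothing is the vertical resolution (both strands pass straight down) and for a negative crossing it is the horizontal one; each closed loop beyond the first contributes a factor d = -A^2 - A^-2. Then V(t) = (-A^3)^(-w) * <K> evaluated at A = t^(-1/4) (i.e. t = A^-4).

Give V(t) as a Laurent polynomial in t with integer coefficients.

t^2 - t + 2 - 2*t^-1 + t^-2 - t^-3 + t^-4

Derivation:
Braid: s1^-1 s1^-1 s2^-1 s1 s3 s2^-1 s3 on 4 strands, 7 crossings.
Writhe w = (#positive) - (#negative) = 3 - 4 = -1.
State-sum expansion of <K>. There are 2^7 = 128 states.
For each crossing: s=0 is the vertical smoothing, s=1 horizontal. Crossing k contributes A^(sign_k * (1 - 2*s_k)); loop factor d = -A^2 - A^-2.
Tabulate the states by total A-exponent and number of loops L (A-exp: L × count):
  A^7: L=4 ×1
  A^5: L=3 ×7
  A^3: L=2 ×17, L=4 ×4
  A^1: L=1 ×14, L=3 ×20, L=5 ×1
  A^-1: L=2 ×27, L=4 ×8
  A^-3: L=1 ×5, L=3 ×15, L=5 ×1
  A^-5: L=2 ×4, L=4 ×3
  A^-7: L=3 ×1
Each group contributes A^e * Σ count * d^(L-1):
Powers of d = -A^2 - A^-2: d^2 = A^4 + 2 + A^-4; d^3 = -A^6 - 3*A^2 - 3*A^-2 - A^-6; d^4 = A^8 + 4*A^4 + 6 + 4*A^-4 + A^-8.
  A^7 * (d^3) = -A^13 - 3*A^9 - 3*A^5 - A
  A^5 * (7*d^2) = 7*A^9 + 14*A^5 + 7*A
  A^3 * (17*d + 4*d^3) = -4*A^9 - 29*A^5 - 29*A - 4*A^-3
  A^1 * (14 + 20*d^2 + d^4) = A^9 + 24*A^5 + 60*A + 24*A^-3 + A^-7
  A^-1 * (27*d + 8*d^3) = -8*A^5 - 51*A - 51*A^-3 - 8*A^-7
  A^-3 * (5 + 15*d^2 + d^4) = A^5 + 19*A + 41*A^-3 + 19*A^-7 + A^-11
  A^-5 * (4*d + 3*d^3) = -3*A - 13*A^-3 - 13*A^-7 - 3*A^-11
  A^-7 * (d^2) = A^-3 + 2*A^-7 + A^-11
Summing the groups: <K> = -A^13 + A^9 - A^5 + 2*A - 2*A^-3 + A^-7 - A^-11
Normalise by the writhe: (-A^3)^(-w) = (-A^3)^(1) = -A^3, so f(A) = -A^3 * <K> = A^16 - A^12 + A^8 - 2*A^4 + 2 - A^-4 + A^-8.
Substitute A = t^(-1/4), i.e. A^e → t^(-e/4): V(t) = t^2 - t + 2 - 2*t^-1 + t^-2 - t^-3 + t^-4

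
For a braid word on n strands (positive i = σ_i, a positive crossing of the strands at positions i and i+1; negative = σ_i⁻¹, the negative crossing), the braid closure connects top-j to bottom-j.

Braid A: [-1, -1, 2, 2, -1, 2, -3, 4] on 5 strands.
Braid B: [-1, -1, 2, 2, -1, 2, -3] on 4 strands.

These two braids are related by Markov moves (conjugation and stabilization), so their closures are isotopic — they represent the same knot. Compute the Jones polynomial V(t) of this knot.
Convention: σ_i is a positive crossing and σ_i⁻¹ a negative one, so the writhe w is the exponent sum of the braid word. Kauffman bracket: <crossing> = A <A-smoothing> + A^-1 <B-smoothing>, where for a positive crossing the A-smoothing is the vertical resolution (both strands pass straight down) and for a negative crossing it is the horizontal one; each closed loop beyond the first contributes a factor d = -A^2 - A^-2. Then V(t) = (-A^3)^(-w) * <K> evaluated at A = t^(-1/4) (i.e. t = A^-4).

-t^3 + 2*t^2 - 2*t + 3 - 2*t^-1 + 2*t^-2 - t^-3

Derivation:
Markov-equivalent braids have isotopic closures, hence identical knot invariants. Strip the Markov moves from each word to reach a common short braid β, then compute V(t) once on β.
Braid A: s1^-1 s1^-1 s2 s2 s1^-1 s2 s3^-1 s4 on 5 strands reduces by inverse Markov moves (closure unchanged at each step):
  Destabilize: the word has the form β·s4 where s4 occurs only as the final letter (β ∈ B_4); drop it and the last strand → 4 strands.
  Destabilize: the word has the form β·s3^-1 where s3^-1 occurs only as the final letter (β ∈ B_3); drop it and the last strand → 3 strands.
Reduced to β = s1^-1 s1^-1 s2 s2 s1^-1 s2 on 3 strands, 6 crossings.
Braid B: s1^-1 s1^-1 s2 s2 s1^-1 s2 s3^-1 on 4 strands reduces by inverse Markov moves (closure unchanged at each step):
  Destabilize: the word has the form β·s3^-1 where s3^-1 occurs only as the final letter (β ∈ B_3); drop it and the last strand → 3 strands.
Reduced to β = s1^-1 s1^-1 s2 s2 s1^-1 s2 on 3 strands, 6 crossings.
Both give the same β = s1^-1 s1^-1 s2 s2 s1^-1 s2 on 3 strands, so one state sum suffices:
Braid: s1^-1 s1^-1 s2 s2 s1^-1 s2 on 3 strands, 6 crossings.
Writhe w = (#positive) - (#negative) = 3 - 3 = 0.
Computing the Kauffman bracket via state sum. There are 2^6 = 64 states.
Smooth each crossing (0=||, 1=⌣⌢); contribution A^(Σ sign_k(1-2s_k)) * d^(L-1).
Tabulate the states by total A-exponent and number of loops L (A-exp: L × count):
  A^6: L=4 ×1
  A^4: L=3 ×6
  A^2: L=2 ×14, L=4 ×1
  A^0: L=1 ×13, L=3 ×7
  A^-2: L=2 ×14, L=4 ×1
  A^-4: L=3 ×6
  A^-6: L=4 ×1
Each group contributes A^e * Σ count * d^(L-1):
Powers of d = -A^2 - A^-2: d^2 = A^4 + 2 + A^-4; d^3 = -A^6 - 3*A^2 - 3*A^-2 - A^-6.
  A^6 * (d^3) = -A^12 - 3*A^8 - 3*A^4 - 1
  A^4 * (6*d^2) = 6*A^8 + 12*A^4 + 6
  A^2 * (14*d + d^3) = -A^8 - 17*A^4 - 17 - A^-4
  A^0 * (13 + 7*d^2) = 7*A^4 + 27 + 7*A^-4
  A^-2 * (14*d + d^3) = -A^4 - 17 - 17*A^-4 - A^-8
  A^-4 * (6*d^2) = 6 + 12*A^-4 + 6*A^-8
  A^-6 * (d^3) = -1 - 3*A^-4 - 3*A^-8 - A^-12
Summing the groups: <K> = -A^12 + 2*A^8 - 2*A^4 + 3 - 2*A^-4 + 2*A^-8 - A^-12
Normalise by the writhe: (-A^3)^(-w) = (-A^3)^(0) = 1, so f(A) = 1 * <K> = -A^12 + 2*A^8 - 2*A^4 + 3 - 2*A^-4 + 2*A^-8 - A^-12.
Substitute A = t^(-1/4), i.e. A^e → t^(-e/4): V(t) = -t^3 + 2*t^2 - 2*t + 3 - 2*t^-1 + 2*t^-2 - t^-3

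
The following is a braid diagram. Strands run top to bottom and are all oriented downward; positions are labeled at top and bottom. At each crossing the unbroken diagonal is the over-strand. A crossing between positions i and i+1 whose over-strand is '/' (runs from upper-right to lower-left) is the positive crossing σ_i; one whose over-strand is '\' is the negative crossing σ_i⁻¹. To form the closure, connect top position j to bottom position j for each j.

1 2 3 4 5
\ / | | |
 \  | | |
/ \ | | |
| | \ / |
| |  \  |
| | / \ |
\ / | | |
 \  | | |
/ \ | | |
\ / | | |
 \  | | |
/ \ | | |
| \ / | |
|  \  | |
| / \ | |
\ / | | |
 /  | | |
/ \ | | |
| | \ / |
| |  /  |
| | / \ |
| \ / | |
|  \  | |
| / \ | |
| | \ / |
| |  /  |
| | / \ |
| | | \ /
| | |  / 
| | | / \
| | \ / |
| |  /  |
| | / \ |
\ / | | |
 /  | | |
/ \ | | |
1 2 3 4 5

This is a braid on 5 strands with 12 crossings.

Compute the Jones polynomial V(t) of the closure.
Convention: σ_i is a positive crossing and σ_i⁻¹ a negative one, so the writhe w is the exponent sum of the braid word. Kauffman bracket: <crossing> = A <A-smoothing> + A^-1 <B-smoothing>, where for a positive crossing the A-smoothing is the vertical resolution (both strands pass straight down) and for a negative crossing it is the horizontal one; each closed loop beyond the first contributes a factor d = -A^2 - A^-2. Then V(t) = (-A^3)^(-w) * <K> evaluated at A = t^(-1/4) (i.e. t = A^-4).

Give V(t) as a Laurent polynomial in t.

t^2 - t + 2 - 2*t^-1 + t^-2 - t^-3 + t^-4

Derivation:
Reading the diagram top to bottom ('/'-over between positions i,i+1 = s_i, '\'-over = s_i^-1): braid word = s1^-1 s3^-1 s1^-1 s1^-1 s2^-1 s1 s3 s2^-1 s3 s4 s3 s1.
The presented braid s1^-1 s3^-1 s1^-1 s1^-1 s2^-1 s1 s3 s2^-1 s3 s4 s3 s1 on 5 strands reduces by inverse Markov moves (closure unchanged at each step):
  Deconjugate: the word is γ·β·γ⁻¹ with γ = s1^-1 s3^-1 (prefix) and γ⁻¹ = s3 s1 (suffix); strip both.
  Destabilize: the word has the form β·s4 where s4 occurs only as the final letter (β ∈ B_4); drop it and the last strand → 4 strands.
Reduced to β = s1^-1 s1^-1 s2^-1 s1 s3 s2^-1 s3 on 4 strands, 7 crossings.
Compute on β:
Braid: s1^-1 s1^-1 s2^-1 s1 s3 s2^-1 s3 on 4 strands, 7 crossings.
Writhe w = (#positive) - (#negative) = 3 - 4 = -1.
Computing the Kauffman bracket via state sum. There are 2^7 = 128 states.
For each crossing: s=0 is the vertical smoothing, s=1 horizontal. Crossing k contributes A^(sign_k * (1 - 2*s_k)); loop factor d = -A^2 - A^-2.
Tabulate the states by total A-exponent and number of loops L (A-exp: L × count):
  A^7: L=4 ×1
  A^5: L=3 ×7
  A^3: L=2 ×17, L=4 ×4
  A^1: L=1 ×14, L=3 ×20, L=5 ×1
  A^-1: L=2 ×27, L=4 ×8
  A^-3: L=1 ×5, L=3 ×15, L=5 ×1
  A^-5: L=2 ×4, L=4 ×3
  A^-7: L=3 ×1
Each group contributes A^e * Σ count * d^(L-1):
Powers of d = -A^2 - A^-2: d^2 = A^4 + 2 + A^-4; d^3 = -A^6 - 3*A^2 - 3*A^-2 - A^-6; d^4 = A^8 + 4*A^4 + 6 + 4*A^-4 + A^-8.
  A^7 * (d^3) = -A^13 - 3*A^9 - 3*A^5 - A
  A^5 * (7*d^2) = 7*A^9 + 14*A^5 + 7*A
  A^3 * (17*d + 4*d^3) = -4*A^9 - 29*A^5 - 29*A - 4*A^-3
  A^1 * (14 + 20*d^2 + d^4) = A^9 + 24*A^5 + 60*A + 24*A^-3 + A^-7
  A^-1 * (27*d + 8*d^3) = -8*A^5 - 51*A - 51*A^-3 - 8*A^-7
  A^-3 * (5 + 15*d^2 + d^4) = A^5 + 19*A + 41*A^-3 + 19*A^-7 + A^-11
  A^-5 * (4*d + 3*d^3) = -3*A - 13*A^-3 - 13*A^-7 - 3*A^-11
  A^-7 * (d^2) = A^-3 + 2*A^-7 + A^-11
Summing the groups: <K> = -A^13 + A^9 - A^5 + 2*A - 2*A^-3 + A^-7 - A^-11
Normalise by the writhe: (-A^3)^(-w) = (-A^3)^(1) = -A^3, so f(A) = -A^3 * <K> = A^16 - A^12 + A^8 - 2*A^4 + 2 - A^-4 + A^-8.
Substitute A = t^(-1/4), i.e. A^e → t^(-e/4): V(t) = t^2 - t + 2 - 2*t^-1 + t^-2 - t^-3 + t^-4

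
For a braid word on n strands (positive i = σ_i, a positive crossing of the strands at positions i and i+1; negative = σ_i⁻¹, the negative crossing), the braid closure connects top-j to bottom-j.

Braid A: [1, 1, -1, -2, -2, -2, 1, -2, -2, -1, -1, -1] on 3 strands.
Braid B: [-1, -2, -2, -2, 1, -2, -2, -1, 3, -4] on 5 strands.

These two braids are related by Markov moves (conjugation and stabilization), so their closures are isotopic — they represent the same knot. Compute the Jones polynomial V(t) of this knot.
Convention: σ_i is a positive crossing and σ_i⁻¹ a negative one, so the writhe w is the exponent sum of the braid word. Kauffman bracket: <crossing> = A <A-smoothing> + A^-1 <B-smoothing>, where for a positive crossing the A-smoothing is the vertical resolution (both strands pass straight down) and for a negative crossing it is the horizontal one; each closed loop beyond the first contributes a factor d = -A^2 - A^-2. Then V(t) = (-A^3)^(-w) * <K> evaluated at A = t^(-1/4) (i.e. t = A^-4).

t^-2 - t^-3 + 3*t^-4 - 3*t^-5 + 3*t^-6 - 3*t^-7 + 2*t^-8 - t^-9

Derivation:
Markov-equivalent braids have isotopic closures, hence identical knot invariants. Strip the Markov moves from each word to reach a common short braid β, then compute V(t) once on β.
Braid A: s1 s1 s1^-1 s2^-1 s2^-1 s2^-1 s1 s2^-1 s2^-1 s1^-1 s1^-1 s1^-1 on 3 strands reduces by inverse Markov moves (closure unchanged at each step):
  Deconjugate: the word is γ·β·γ⁻¹ with γ = s1 s1 (prefix) and γ⁻¹ = s1^-1 s1^-1 (suffix); strip both.
Reduced to β = s1^-1 s2^-1 s2^-1 s2^-1 s1 s2^-1 s2^-1 s1^-1 on 3 strands, 8 crossings.
Braid B: s1^-1 s2^-1 s2^-1 s2^-1 s1 s2^-1 s2^-1 s1^-1 s3 s4^-1 on 5 strands reduces by inverse Markov moves (closure unchanged at each step):
  Destabilize: the word has the form β·s4^-1 where s4^-1 occurs only as the final letter (β ∈ B_4); drop it and the last strand → 4 strands.
  Destabilize: the word has the form β·s3 where s3 occurs only as the final letter (β ∈ B_3); drop it and the last strand → 3 strands.
Reduced to β = s1^-1 s2^-1 s2^-1 s2^-1 s1 s2^-1 s2^-1 s1^-1 on 3 strands, 8 crossings.
Both give the same β = s1^-1 s2^-1 s2^-1 s2^-1 s1 s2^-1 s2^-1 s1^-1 on 3 strands, so one state sum suffices:
Braid: s1^-1 s2^-1 s2^-1 s2^-1 s1 s2^-1 s2^-1 s1^-1 on 3 strands, 8 crossings.
Writhe w = (#positive) - (#negative) = 1 - 7 = -6.
Computing the Kauffman bracket via state sum. There are 2^8 = 256 states.
Smooth each crossing (0=||, 1=⌣⌢); contribution A^(Σ sign_k(1-2s_k)) * d^(L-1).
Tabulate the states by total A-exponent and number of loops L (A-exp: L × count):
  A^8: L=6 ×1
  A^6: L=5 ×8
  A^4: L=4 ×27, L=6 ×1
  A^2: L=3 ×49, L=5 ×7
  A^0: L=2 ×49, L=4 ×21
  A^-2: L=1 ×22, L=3 ×34
  A^-4: L=2 ×27, L=4 ×1
  A^-6: L=1 ×5, L=3 ×3
  A^-8: L=2 ×1
Each group contributes A^e * Σ count * d^(L-1):
Powers of d = -A^2 - A^-2: d^2 = A^4 + 2 + A^-4; d^3 = -A^6 - 3*A^2 - 3*A^-2 - A^-6; d^4 = A^8 + 4*A^4 + 6 + 4*A^-4 + A^-8; d^5 = -A^10 - 5*A^6 - 10*A^2 - 10*A^-2 - 5*A^-6 - A^-10.
  A^8 * (d^5) = -A^18 - 5*A^14 - 10*A^10 - 10*A^6 - 5*A^2 - A^-2
  A^6 * (8*d^4) = 8*A^14 + 32*A^10 + 48*A^6 + 32*A^2 + 8*A^-2
  A^4 * (27*d^3 + d^5) = -A^14 - 32*A^10 - 91*A^6 - 91*A^2 - 32*A^-2 - A^-6
  A^2 * (49*d^2 + 7*d^4) = 7*A^10 + 77*A^6 + 140*A^2 + 77*A^-2 + 7*A^-6
  A^0 * (49*d + 21*d^3) = -21*A^6 - 112*A^2 - 112*A^-2 - 21*A^-6
  A^-2 * (22 + 34*d^2) = 34*A^2 + 90*A^-2 + 34*A^-6
  A^-4 * (27*d + d^3) = -A^2 - 30*A^-2 - 30*A^-6 - A^-10
  A^-6 * (5 + 3*d^2) = 3*A^-2 + 11*A^-6 + 3*A^-10
  A^-8 * (d) = -A^-6 - A^-10
Summing the groups: <K> = -A^18 + 2*A^14 - 3*A^10 + 3*A^6 - 3*A^2 + 3*A^-2 - A^-6 + A^-10
Normalise by the writhe: (-A^3)^(-w) = (-A^3)^(6) = A^18, so f(A) = A^18 * <K> = -A^36 + 2*A^32 - 3*A^28 + 3*A^24 - 3*A^20 + 3*A^16 - A^12 + A^8.
Substitute A = t^(-1/4), i.e. A^e → t^(-e/4): V(t) = t^-2 - t^-3 + 3*t^-4 - 3*t^-5 + 3*t^-6 - 3*t^-7 + 2*t^-8 - t^-9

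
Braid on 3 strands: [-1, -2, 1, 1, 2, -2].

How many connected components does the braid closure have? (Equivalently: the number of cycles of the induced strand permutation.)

1

Derivation:
Track the strand permutation on 3 strands, starting from identity.
  step 1: s1^-1 swaps positions 1,2 -> [2 1 3]
  step 2: s2^-1 swaps positions 2,3 -> [2 3 1]
  step 3: s1 swaps positions 1,2 -> [3 2 1]
  step 4: s1 swaps positions 1,2 -> [2 3 1]
  step 5: s2 swaps positions 2,3 -> [2 1 3]
  step 6: s2^-1 swaps positions 2,3 -> [2 3 1]
Final permutation (position -> original strand): [2 3 1]
Closure components = cycle count of this permutation = 1.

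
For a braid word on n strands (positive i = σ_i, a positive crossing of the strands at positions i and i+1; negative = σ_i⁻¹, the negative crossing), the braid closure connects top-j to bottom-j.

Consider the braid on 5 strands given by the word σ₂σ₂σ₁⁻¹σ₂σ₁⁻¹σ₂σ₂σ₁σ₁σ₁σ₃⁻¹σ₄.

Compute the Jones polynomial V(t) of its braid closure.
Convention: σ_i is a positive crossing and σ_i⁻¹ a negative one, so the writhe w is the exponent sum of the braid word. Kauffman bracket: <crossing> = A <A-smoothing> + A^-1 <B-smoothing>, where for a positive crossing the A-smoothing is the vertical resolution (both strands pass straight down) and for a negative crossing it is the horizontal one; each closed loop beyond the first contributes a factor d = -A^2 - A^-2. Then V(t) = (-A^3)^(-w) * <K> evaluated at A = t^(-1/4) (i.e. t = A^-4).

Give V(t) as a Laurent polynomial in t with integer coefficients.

The presented braid s2 s2 s1^-1 s2 s1^-1 s2 s2 s1 s1 s1 s3^-1 s4 on 5 strands reduces by inverse Markov moves (closure unchanged at each step):
  Destabilize: the word has the form β·s4 where s4 occurs only as the final letter (β ∈ B_4); drop it and the last strand → 4 strands.
  Destabilize: the word has the form β·s3^-1 where s3^-1 occurs only as the final letter (β ∈ B_3); drop it and the last strand → 3 strands.
Reduced to β = s2 s2 s1^-1 s2 s1^-1 s2 s2 s1 s1 s1 on 3 strands, 10 crossings.
Compute on β:
Braid: s2 s2 s1^-1 s2 s1^-1 s2 s2 s1 s1 s1 on 3 strands, 10 crossings.
Writhe w = (#positive) - (#negative) = 8 - 2 = 6.
State-sum expansion of <K>. There are 2^10 = 1024 states.
Each crossing splits two ways (0=vertical, 1=horizontal). The state's weight is A^(#A-smoothings - #B-smoothings) * d^(loops - 1).
Tabulate the states by total A-exponent and number of loops L (A-exp: L × count):
  A^10: L=3 ×1
  A^8: L=2 ×7, L=4 ×3
  A^6: L=1 ×14, L=3 ×28, L=5 ×3
  A^4: L=2 ×88, L=4 ×31, L=6 ×1
  A^2: L=1 ×63, L=3 ×133, L=5 ×14
  A^0: L=2 ×159, L=4 ×91, L=6 ×2
  A^-2: L=3 ×180, L=5 ×30
  A^-4: L=4 ×116, L=6 ×4
  A^-6: L=5 ×45
  A^-8: L=6 ×10
  A^-10: L=7 ×1
Each group contributes A^e * Σ count * d^(L-1):
Powers of d = -A^2 - A^-2: d^2 = A^4 + 2 + A^-4; d^3 = -A^6 - 3*A^2 - 3*A^-2 - A^-6; d^4 = A^8 + 4*A^4 + 6 + 4*A^-4 + A^-8; d^5 = -A^10 - 5*A^6 - 10*A^2 - 10*A^-2 - 5*A^-6 - A^-10; d^6 = A^12 + 6*A^8 + 15*A^4 + 20 + 15*A^-4 + 6*A^-8 + A^-12.
  A^10 * (d^2) = A^14 + 2*A^10 + A^6
  A^8 * (7*d + 3*d^3) = -3*A^14 - 16*A^10 - 16*A^6 - 3*A^2
  A^6 * (14 + 28*d^2 + 3*d^4) = 3*A^14 + 40*A^10 + 88*A^6 + 40*A^2 + 3*A^-2
  A^4 * (88*d + 31*d^3 + d^5) = -A^14 - 36*A^10 - 191*A^6 - 191*A^2 - 36*A^-2 - A^-6
  A^2 * (63 + 133*d^2 + 14*d^4) = 14*A^10 + 189*A^6 + 413*A^2 + 189*A^-2 + 14*A^-6
  A^0 * (159*d + 91*d^3 + 2*d^5) = -2*A^10 - 101*A^6 - 452*A^2 - 452*A^-2 - 101*A^-6 - 2*A^-10
  A^-2 * (180*d^2 + 30*d^4) = 30*A^6 + 300*A^2 + 540*A^-2 + 300*A^-6 + 30*A^-10
  A^-4 * (116*d^3 + 4*d^5) = -4*A^6 - 136*A^2 - 388*A^-2 - 388*A^-6 - 136*A^-10 - 4*A^-14
  A^-6 * (45*d^4) = 45*A^2 + 180*A^-2 + 270*A^-6 + 180*A^-10 + 45*A^-14
  A^-8 * (10*d^5) = -10*A^2 - 50*A^-2 - 100*A^-6 - 100*A^-10 - 50*A^-14 - 10*A^-18
  A^-10 * (d^6) = A^2 + 6*A^-2 + 15*A^-6 + 20*A^-10 + 15*A^-14 + 6*A^-18 + A^-22
Summing the groups: <K> = 2*A^10 - 4*A^6 + 7*A^2 - 8*A^-2 + 9*A^-6 - 8*A^-10 + 6*A^-14 - 4*A^-18 + A^-22
Normalise by the writhe: (-A^3)^(-w) = (-A^3)^(-6) = A^-18, so f(A) = A^-18 * <K> = 2*A^-8 - 4*A^-12 + 7*A^-16 - 8*A^-20 + 9*A^-24 - 8*A^-28 + 6*A^-32 - 4*A^-36 + A^-40.
Substitute A = t^(-1/4), i.e. A^e → t^(-e/4): V(t) = t^10 - 4*t^9 + 6*t^8 - 8*t^7 + 9*t^6 - 8*t^5 + 7*t^4 - 4*t^3 + 2*t^2

Answer: t^10 - 4*t^9 + 6*t^8 - 8*t^7 + 9*t^6 - 8*t^5 + 7*t^4 - 4*t^3 + 2*t^2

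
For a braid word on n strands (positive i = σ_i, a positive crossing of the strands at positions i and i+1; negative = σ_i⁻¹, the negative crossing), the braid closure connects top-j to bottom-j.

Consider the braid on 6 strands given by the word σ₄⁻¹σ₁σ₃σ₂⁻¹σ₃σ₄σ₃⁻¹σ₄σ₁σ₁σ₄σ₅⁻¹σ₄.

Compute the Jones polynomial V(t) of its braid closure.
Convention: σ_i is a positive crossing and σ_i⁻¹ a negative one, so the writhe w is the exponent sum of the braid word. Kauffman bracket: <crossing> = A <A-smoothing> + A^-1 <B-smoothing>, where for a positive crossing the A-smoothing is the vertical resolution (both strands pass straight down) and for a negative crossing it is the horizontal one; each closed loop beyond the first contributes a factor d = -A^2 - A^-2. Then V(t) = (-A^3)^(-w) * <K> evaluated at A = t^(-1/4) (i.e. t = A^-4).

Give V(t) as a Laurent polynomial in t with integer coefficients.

t^10 - 2*t^9 + 2*t^8 - 4*t^7 + 4*t^6 - 3*t^5 + 3*t^4 - t^3 + t^2

Derivation:
The presented braid s4^-1 s1 s3 s2^-1 s3 s4 s3^-1 s4 s1 s1 s4 s5^-1 s4 on 6 strands reduces by inverse Markov moves (closure unchanged at each step):
  Deconjugate: the word is γ·β·γ⁻¹ with γ = s4^-1 (prefix) and γ⁻¹ = s4 (suffix); strip both.
  Destabilize: the word has the form β·s5^-1 where s5^-1 occurs only as the final letter (β ∈ B_5); drop it and the last strand → 5 strands.
Reduced to β = s1 s3 s2^-1 s3 s4 s3^-1 s4 s1 s1 s4 on 5 strands, 10 crossings.
Compute on β:
Braid: s1 s3 s2^-1 s3 s4 s3^-1 s4 s1 s1 s4 on 5 strands, 10 crossings.
Writhe w = (#positive) - (#negative) = 8 - 2 = 6.
Computing the Kauffman bracket via state sum. There are 2^10 = 1024 states.
Each crossing splits two ways (0=vertical, 1=horizontal). The state's weight is A^(#A-smoothings - #B-smoothings) * d^(loops - 1).
Tabulate the states by total A-exponent and number of loops L (A-exp: L × count):
  A^10: L=3 ×1
  A^8: L=2 ×6, L=4 ×4
  A^6: L=1 ×9, L=3 ×32, L=5 ×4
  A^4: L=2 ×70, L=4 ×49, L=6 ×1
  A^2: L=1 ×30, L=3 ×149, L=5 ×31
  A^0: L=2 ×99, L=4 ×144, L=6 ×9
  A^-2: L=3 ×136, L=5 ×73, L=7 ×1
  A^-4: L=4 ×101, L=6 ×19
  A^-6: L=5 ×43, L=7 ×2
  A^-8: L=6 ×10
  A^-10: L=7 ×1
Each group contributes A^e * Σ count * d^(L-1):
Powers of d = -A^2 - A^-2: d^2 = A^4 + 2 + A^-4; d^3 = -A^6 - 3*A^2 - 3*A^-2 - A^-6; d^4 = A^8 + 4*A^4 + 6 + 4*A^-4 + A^-8; d^5 = -A^10 - 5*A^6 - 10*A^2 - 10*A^-2 - 5*A^-6 - A^-10; d^6 = A^12 + 6*A^8 + 15*A^4 + 20 + 15*A^-4 + 6*A^-8 + A^-12.
  A^10 * (d^2) = A^14 + 2*A^10 + A^6
  A^8 * (6*d + 4*d^3) = -4*A^14 - 18*A^10 - 18*A^6 - 4*A^2
  A^6 * (9 + 32*d^2 + 4*d^4) = 4*A^14 + 48*A^10 + 97*A^6 + 48*A^2 + 4*A^-2
  A^4 * (70*d + 49*d^3 + d^5) = -A^14 - 54*A^10 - 227*A^6 - 227*A^2 - 54*A^-2 - A^-6
  A^2 * (30 + 149*d^2 + 31*d^4) = 31*A^10 + 273*A^6 + 514*A^2 + 273*A^-2 + 31*A^-6
  A^0 * (99*d + 144*d^3 + 9*d^5) = -9*A^10 - 189*A^6 - 621*A^2 - 621*A^-2 - 189*A^-6 - 9*A^-10
  A^-2 * (136*d^2 + 73*d^4 + d^6) = A^10 + 79*A^6 + 443*A^2 + 730*A^-2 + 443*A^-6 + 79*A^-10 + A^-14
  A^-4 * (101*d^3 + 19*d^5) = -19*A^6 - 196*A^2 - 493*A^-2 - 493*A^-6 - 196*A^-10 - 19*A^-14
  A^-6 * (43*d^4 + 2*d^6) = 2*A^6 + 55*A^2 + 202*A^-2 + 298*A^-6 + 202*A^-10 + 55*A^-14 + 2*A^-18
  A^-8 * (10*d^5) = -10*A^2 - 50*A^-2 - 100*A^-6 - 100*A^-10 - 50*A^-14 - 10*A^-18
  A^-10 * (d^6) = A^2 + 6*A^-2 + 15*A^-6 + 20*A^-10 + 15*A^-14 + 6*A^-18 + A^-22
Summing the groups: <K> = A^10 - A^6 + 3*A^2 - 3*A^-2 + 4*A^-6 - 4*A^-10 + 2*A^-14 - 2*A^-18 + A^-22
Normalise by the writhe: (-A^3)^(-w) = (-A^3)^(-6) = A^-18, so f(A) = A^-18 * <K> = A^-8 - A^-12 + 3*A^-16 - 3*A^-20 + 4*A^-24 - 4*A^-28 + 2*A^-32 - 2*A^-36 + A^-40.
Substitute A = t^(-1/4), i.e. A^e → t^(-e/4): V(t) = t^10 - 2*t^9 + 2*t^8 - 4*t^7 + 4*t^6 - 3*t^5 + 3*t^4 - t^3 + t^2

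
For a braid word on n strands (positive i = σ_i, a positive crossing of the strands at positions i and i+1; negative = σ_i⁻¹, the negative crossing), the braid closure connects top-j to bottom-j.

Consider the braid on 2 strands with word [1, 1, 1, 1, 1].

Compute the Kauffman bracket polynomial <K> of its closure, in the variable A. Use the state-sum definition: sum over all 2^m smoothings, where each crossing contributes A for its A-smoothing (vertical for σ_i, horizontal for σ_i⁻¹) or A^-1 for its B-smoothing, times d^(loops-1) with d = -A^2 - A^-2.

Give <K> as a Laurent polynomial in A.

Braid: s1 s1 s1 s1 s1 on 2 strands, 5 crossings.
Writhe w = (#positive) - (#negative) = 5 - 0 = 5.
State-sum expansion of <K>. There are 2^5 = 32 states.
Smooth each crossing (0=||, 1=⌣⌢); contribution A^(Σ sign_k(1-2s_k)) * d^(L-1).
  state 00000: A-exp=+5, loops=2, term = A^5 * d^1
  state 00001: A-exp=+3, loops=1, term = A^3 * d^0
  state 00010: A-exp=+3, loops=1, term = A^3 * d^0
  state 00011: A-exp=+1, loops=2, term = A^1 * d^1
  state 00100: A-exp=+3, loops=1, term = A^3 * d^0
  state 00101: A-exp=+1, loops=2, term = A^1 * d^1
  state 00110: A-exp=+1, loops=2, term = A^1 * d^1
  state 00111: A-exp=-1, loops=3, term = A^-1 * d^2
  state 01000: A-exp=+3, loops=1, term = A^3 * d^0
  state 01001: A-exp=+1, loops=2, term = A^1 * d^1
  state 01010: A-exp=+1, loops=2, term = A^1 * d^1
  state 01011: A-exp=-1, loops=3, term = A^-1 * d^2
  state 01100: A-exp=+1, loops=2, term = A^1 * d^1
  state 01101: A-exp=-1, loops=3, term = A^-1 * d^2
  state 01110: A-exp=-1, loops=3, term = A^-1 * d^2
  state 01111: A-exp=-3, loops=4, term = A^-3 * d^3
  state 10000: A-exp=+3, loops=1, term = A^3 * d^0
  state 10001: A-exp=+1, loops=2, term = A^1 * d^1
  state 10010: A-exp=+1, loops=2, term = A^1 * d^1
  state 10011: A-exp=-1, loops=3, term = A^-1 * d^2
  state 10100: A-exp=+1, loops=2, term = A^1 * d^1
  state 10101: A-exp=-1, loops=3, term = A^-1 * d^2
  state 10110: A-exp=-1, loops=3, term = A^-1 * d^2
  state 10111: A-exp=-3, loops=4, term = A^-3 * d^3
  state 11000: A-exp=+1, loops=2, term = A^1 * d^1
  state 11001: A-exp=-1, loops=3, term = A^-1 * d^2
  state 11010: A-exp=-1, loops=3, term = A^-1 * d^2
  state 11011: A-exp=-3, loops=4, term = A^-3 * d^3
  state 11100: A-exp=-1, loops=3, term = A^-1 * d^2
  state 11101: A-exp=-3, loops=4, term = A^-3 * d^3
  state 11110: A-exp=-3, loops=4, term = A^-3 * d^3
  state 11111: A-exp=-5, loops=5, term = A^-5 * d^4
Collect the terms by A-exponent (count of states per loop number):
Powers of d = -A^2 - A^-2: d^2 = A^4 + 2 + A^-4; d^3 = -A^6 - 3*A^2 - 3*A^-2 - A^-6; d^4 = A^8 + 4*A^4 + 6 + 4*A^-4 + A^-8.
  A^5 * (d) = -A^7 - A^3
  A^3 * (5) = 5*A^3
  A^1 * (10*d) = -10*A^3 - 10*A^-1
  A^-1 * (10*d^2) = 10*A^3 + 20*A^-1 + 10*A^-5
  A^-3 * (5*d^3) = -5*A^3 - 15*A^-1 - 15*A^-5 - 5*A^-9
  A^-5 * (d^4) = A^3 + 4*A^-1 + 6*A^-5 + 4*A^-9 + A^-13
Summing the groups: <K> = -A^7 - A^-1 + A^-5 - A^-9 + A^-13

Answer: -A^7 - A^-1 + A^-5 - A^-9 + A^-13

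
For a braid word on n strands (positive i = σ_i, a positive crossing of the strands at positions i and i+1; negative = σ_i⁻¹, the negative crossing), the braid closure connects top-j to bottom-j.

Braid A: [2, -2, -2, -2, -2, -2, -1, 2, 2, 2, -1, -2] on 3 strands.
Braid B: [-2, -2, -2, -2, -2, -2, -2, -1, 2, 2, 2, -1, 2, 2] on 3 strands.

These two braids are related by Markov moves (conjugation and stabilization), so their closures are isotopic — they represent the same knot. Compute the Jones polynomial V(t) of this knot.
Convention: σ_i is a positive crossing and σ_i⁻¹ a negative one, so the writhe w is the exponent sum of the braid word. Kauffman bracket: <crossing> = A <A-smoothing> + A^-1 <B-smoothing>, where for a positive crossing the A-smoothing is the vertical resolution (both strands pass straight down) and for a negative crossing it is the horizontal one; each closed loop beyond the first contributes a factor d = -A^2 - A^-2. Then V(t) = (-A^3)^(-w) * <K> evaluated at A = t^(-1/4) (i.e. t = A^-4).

-1 + 2*t^-1 - 2*t^-2 + 4*t^-3 - 3*t^-4 + 3*t^-5 - 2*t^-6 + t^-7 - t^-8

Derivation:
Markov-equivalent braids have isotopic closures, hence identical knot invariants. Strip the Markov moves from each word to reach a common short braid β, then compute V(t) once on β.
Braid A: s2 s2^-1 s2^-1 s2^-1 s2^-1 s2^-1 s1^-1 s2 s2 s2 s1^-1 s2^-1 on 3 strands reduces by inverse Markov moves (closure unchanged at each step):
  Deconjugate: the word is γ·β·γ⁻¹ with γ = s2 (prefix) and γ⁻¹ = s2^-1 (suffix); strip both.
Reduced to β = s2^-1 s2^-1 s2^-1 s2^-1 s2^-1 s1^-1 s2 s2 s2 s1^-1 on 3 strands, 10 crossings.
Braid B: s2^-1 s2^-1 s2^-1 s2^-1 s2^-1 s2^-1 s2^-1 s1^-1 s2 s2 s2 s1^-1 s2 s2 on 3 strands reduces by inverse Markov moves (closure unchanged at each step):
  Deconjugate: the word is γ·β·γ⁻¹ with γ = s2^-1 s2^-1 (prefix) and γ⁻¹ = s2 s2 (suffix); strip both.
Reduced to β = s2^-1 s2^-1 s2^-1 s2^-1 s2^-1 s1^-1 s2 s2 s2 s1^-1 on 3 strands, 10 crossings.
Both give the same β = s2^-1 s2^-1 s2^-1 s2^-1 s2^-1 s1^-1 s2 s2 s2 s1^-1 on 3 strands, so one state sum suffices:
Braid: s2^-1 s2^-1 s2^-1 s2^-1 s2^-1 s1^-1 s2 s2 s2 s1^-1 on 3 strands, 10 crossings.
Writhe w = (#positive) - (#negative) = 3 - 7 = -4.
State-sum expansion of <K>. There are 2^10 = 1024 states.
Each crossing splits two ways (0=vertical, 1=horizontal). The state's weight is A^(#A-smoothings - #B-smoothings) * d^(loops - 1).
Tabulate the states by total A-exponent and number of loops L (A-exp: L × count):
  A^10: L=6 ×1
  A^8: L=5 ×10
  A^6: L=4 ×35, L=6 ×10
  A^4: L=3 ×60, L=5 ×50, L=7 ×10
  A^2: L=2 ×55, L=4 ×100, L=6 ×50, L=8 ×5
  A^0: L=1 ×25, L=3 ×101, L=5 ×100, L=7 ×25, L=9 ×1
  A^-2: L=2 ×55, L=4 ×100, L=6 ×50, L=8 ×5
  A^-4: L=1 ×6, L=3 ×54, L=5 ×50, L=7 ×10
  A^-6: L=2 ×9, L=4 ×26, L=6 ×10
  A^-8: L=3 ×5, L=5 ×5
  A^-10: L=4 ×1
Each group contributes A^e * Σ count * d^(L-1):
Powers of d = -A^2 - A^-2: d^2 = A^4 + 2 + A^-4; d^3 = -A^6 - 3*A^2 - 3*A^-2 - A^-6; d^4 = A^8 + 4*A^4 + 6 + 4*A^-4 + A^-8; d^5 = -A^10 - 5*A^6 - 10*A^2 - 10*A^-2 - 5*A^-6 - A^-10; d^6 = A^12 + 6*A^8 + 15*A^4 + 20 + 15*A^-4 + 6*A^-8 + A^-12; d^7 = -A^14 - 7*A^10 - 21*A^6 - 35*A^2 - 35*A^-2 - 21*A^-6 - 7*A^-10 - A^-14; d^8 = A^16 + 8*A^12 + 28*A^8 + 56*A^4 + 70 + 56*A^-4 + 28*A^-8 + 8*A^-12 + A^-16.
  A^10 * (d^5) = -A^20 - 5*A^16 - 10*A^12 - 10*A^8 - 5*A^4 - 1
  A^8 * (10*d^4) = 10*A^16 + 40*A^12 + 60*A^8 + 40*A^4 + 10
  A^6 * (35*d^3 + 10*d^5) = -10*A^16 - 85*A^12 - 205*A^8 - 205*A^4 - 85 - 10*A^-4
  A^4 * (60*d^2 + 50*d^4 + 10*d^6) = 10*A^16 + 110*A^12 + 410*A^8 + 620*A^4 + 410 + 110*A^-4 + 10*A^-8
  A^2 * (55*d + 100*d^3 + 50*d^5 + 5*d^7) = -5*A^16 - 85*A^12 - 455*A^8 - 1030*A^4 - 1030 - 455*A^-4 - 85*A^-8 - 5*A^-12
  A^0 * (25 + 101*d^2 + 100*d^4 + 25*d^6 + d^8) = A^16 + 33*A^12 + 278*A^8 + 932*A^4 + 1397 + 932*A^-4 + 278*A^-8 + 33*A^-12 + A^-16
  A^-2 * (55*d + 100*d^3 + 50*d^5 + 5*d^7) = -5*A^12 - 85*A^8 - 455*A^4 - 1030 - 1030*A^-4 - 455*A^-8 - 85*A^-12 - 5*A^-16
  A^-4 * (6 + 54*d^2 + 50*d^4 + 10*d^6) = 10*A^8 + 110*A^4 + 404 + 614*A^-4 + 404*A^-8 + 110*A^-12 + 10*A^-16
  A^-6 * (9*d + 26*d^3 + 10*d^5) = -10*A^4 - 76 - 187*A^-4 - 187*A^-8 - 76*A^-12 - 10*A^-16
  A^-8 * (5*d^2 + 5*d^4) = 5 + 25*A^-4 + 40*A^-8 + 25*A^-12 + 5*A^-16
  A^-10 * (d^3) = -A^-4 - 3*A^-8 - 3*A^-12 - A^-16
Summing the groups: <K> = -A^20 + A^16 - 2*A^12 + 3*A^8 - 3*A^4 + 4 - 2*A^-4 + 2*A^-8 - A^-12
Normalise by the writhe: (-A^3)^(-w) = (-A^3)^(4) = A^12, so f(A) = A^12 * <K> = -A^32 + A^28 - 2*A^24 + 3*A^20 - 3*A^16 + 4*A^12 - 2*A^8 + 2*A^4 - 1.
Substitute A = t^(-1/4), i.e. A^e → t^(-e/4): V(t) = -1 + 2*t^-1 - 2*t^-2 + 4*t^-3 - 3*t^-4 + 3*t^-5 - 2*t^-6 + t^-7 - t^-8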